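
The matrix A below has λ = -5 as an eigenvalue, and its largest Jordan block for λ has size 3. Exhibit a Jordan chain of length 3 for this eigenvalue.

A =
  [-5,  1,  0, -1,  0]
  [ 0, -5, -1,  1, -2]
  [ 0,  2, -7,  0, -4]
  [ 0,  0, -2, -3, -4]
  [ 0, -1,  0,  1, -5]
A Jordan chain for λ = -5 of length 3:
v_1 = (1, 0, 2, 0, -1)ᵀ
v_2 = (0, -1, -2, -2, 0)ᵀ
v_3 = (0, 0, 1, 0, 0)ᵀ

Let N = A − (-5)·I. We want v_3 with N^3 v_3 = 0 but N^2 v_3 ≠ 0; then v_{j-1} := N · v_j for j = 3, …, 2.

Pick v_3 = (0, 0, 1, 0, 0)ᵀ.
Then v_2 = N · v_3 = (0, -1, -2, -2, 0)ᵀ.
Then v_1 = N · v_2 = (1, 0, 2, 0, -1)ᵀ.

Sanity check: (A − (-5)·I) v_1 = (0, 0, 0, 0, 0)ᵀ = 0. ✓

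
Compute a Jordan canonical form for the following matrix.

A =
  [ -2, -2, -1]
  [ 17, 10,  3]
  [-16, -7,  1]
J_3(3)

The characteristic polynomial is
  det(x·I − A) = x^3 - 9*x^2 + 27*x - 27 = (x - 3)^3

Eigenvalues and multiplicities (the geometric multiplicity of λ is n − rank(A − λI), which equals the number of Jordan blocks for λ):
  λ = 3: algebraic multiplicity = 3, geometric multiplicity = 1

Determining the block sizes for each eigenvalue:
  λ = 3: one block (gm = 1), so the single block has size am = 3 → block sizes [3]

Assembling the blocks gives a Jordan form
J =
  [3, 1, 0]
  [0, 3, 1]
  [0, 0, 3]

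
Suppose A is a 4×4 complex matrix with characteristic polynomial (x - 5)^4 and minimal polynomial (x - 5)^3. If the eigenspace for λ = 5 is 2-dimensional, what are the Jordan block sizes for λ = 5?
Block sizes for λ = 5: [3, 1]

Step 1 — from the characteristic polynomial, algebraic multiplicity of λ = 5 is 4. From dim ker(A − (5)·I) = 2, there are exactly 2 Jordan blocks for λ = 5.
Step 2 — from the minimal polynomial, the factor (x − 5)^3 tells us the largest block for λ = 5 has size 3.
Step 3 — with total size 4, 2 blocks, and largest block 3, the block sizes (in nonincreasing order) are [3, 1].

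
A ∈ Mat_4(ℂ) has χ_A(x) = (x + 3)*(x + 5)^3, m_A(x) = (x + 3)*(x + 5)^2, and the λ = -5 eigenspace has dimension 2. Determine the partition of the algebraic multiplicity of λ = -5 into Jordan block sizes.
Block sizes for λ = -5: [2, 1]

Step 1 — from the characteristic polynomial, algebraic multiplicity of λ = -5 is 3. From dim ker(A − (-5)·I) = 2, there are exactly 2 Jordan blocks for λ = -5.
Step 2 — from the minimal polynomial, the factor (x + 5)^2 tells us the largest block for λ = -5 has size 2.
Step 3 — with total size 3, 2 blocks, and largest block 2, the block sizes (in nonincreasing order) are [2, 1].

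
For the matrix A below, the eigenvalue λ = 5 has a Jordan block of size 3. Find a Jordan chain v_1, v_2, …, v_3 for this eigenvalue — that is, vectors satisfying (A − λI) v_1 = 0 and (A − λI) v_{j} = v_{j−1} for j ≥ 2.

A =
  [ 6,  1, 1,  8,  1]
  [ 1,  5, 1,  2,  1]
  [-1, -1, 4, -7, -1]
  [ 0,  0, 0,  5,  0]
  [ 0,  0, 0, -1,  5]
A Jordan chain for λ = 5 of length 3:
v_1 = (1, 0, -1, 0, 0)ᵀ
v_2 = (1, 1, -1, 0, 0)ᵀ
v_3 = (1, 0, 0, 0, 0)ᵀ

Let N = A − (5)·I. We want v_3 with N^3 v_3 = 0 but N^2 v_3 ≠ 0; then v_{j-1} := N · v_j for j = 3, …, 2.

Pick v_3 = (1, 0, 0, 0, 0)ᵀ.
Then v_2 = N · v_3 = (1, 1, -1, 0, 0)ᵀ.
Then v_1 = N · v_2 = (1, 0, -1, 0, 0)ᵀ.

Sanity check: (A − (5)·I) v_1 = (0, 0, 0, 0, 0)ᵀ = 0. ✓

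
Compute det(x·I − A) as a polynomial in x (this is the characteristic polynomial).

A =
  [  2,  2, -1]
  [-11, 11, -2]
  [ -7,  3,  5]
x^3 - 18*x^2 + 108*x - 216

Expanding det(x·I − A) (e.g. by cofactor expansion or by noting that A is similar to its Jordan form J, which has the same characteristic polynomial as A) gives
  χ_A(x) = x^3 - 18*x^2 + 108*x - 216
which factors as (x - 6)^3. The eigenvalues (with algebraic multiplicities) are λ = 6 with multiplicity 3.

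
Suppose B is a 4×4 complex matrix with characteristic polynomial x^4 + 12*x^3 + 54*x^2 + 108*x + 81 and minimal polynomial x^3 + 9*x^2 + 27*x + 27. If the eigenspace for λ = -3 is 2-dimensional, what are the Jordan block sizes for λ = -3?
Block sizes for λ = -3: [3, 1]

Step 1 — from the characteristic polynomial, algebraic multiplicity of λ = -3 is 4. From dim ker(B − (-3)·I) = 2, there are exactly 2 Jordan blocks for λ = -3.
Step 2 — from the minimal polynomial, the factor (x + 3)^3 tells us the largest block for λ = -3 has size 3.
Step 3 — with total size 4, 2 blocks, and largest block 3, the block sizes (in nonincreasing order) are [3, 1].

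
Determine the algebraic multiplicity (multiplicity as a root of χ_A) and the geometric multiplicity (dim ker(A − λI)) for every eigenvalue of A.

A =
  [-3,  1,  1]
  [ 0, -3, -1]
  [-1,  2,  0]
λ = -2: alg = 3, geom = 1

Step 1 — factor the characteristic polynomial to read off the algebraic multiplicities:
  χ_A(x) = (x + 2)^3

Step 2 — compute geometric multiplicities via the rank-nullity identity g(λ) = n − rank(A − λI):
  rank(A − (-2)·I) = 2, so dim ker(A − (-2)·I) = n − 2 = 1

Summary:
  λ = -2: algebraic multiplicity = 3, geometric multiplicity = 1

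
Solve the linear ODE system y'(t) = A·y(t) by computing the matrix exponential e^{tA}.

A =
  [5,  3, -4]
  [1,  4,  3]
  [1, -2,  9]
e^{tA} =
  [-t*exp(6*t) + exp(6*t), -t^2*exp(6*t)/2 + 3*t*exp(6*t), t^2*exp(6*t)/2 - 4*t*exp(6*t)]
  [t*exp(6*t), t^2*exp(6*t)/2 - 2*t*exp(6*t) + exp(6*t), -t^2*exp(6*t)/2 + 3*t*exp(6*t)]
  [t*exp(6*t), t^2*exp(6*t)/2 - 2*t*exp(6*t), -t^2*exp(6*t)/2 + 3*t*exp(6*t) + exp(6*t)]

Strategy: write A = P · J · P⁻¹ where J is a Jordan canonical form, so e^{tA} = P · e^{tJ} · P⁻¹, and e^{tJ} can be computed block-by-block.

A has Jordan form
J =
  [6, 1, 0]
  [0, 6, 1]
  [0, 0, 6]
(up to reordering of blocks).

Per-block formulas:
  For a 3×3 Jordan block J_3(6): exp(t · J_3(6)) = e^(6t)·(I + t·N + (t^2/2)·N^2), where N is the 3×3 nilpotent shift.

After assembling e^{tJ} and conjugating by P, we get:

e^{tA} =
  [-t*exp(6*t) + exp(6*t), -t^2*exp(6*t)/2 + 3*t*exp(6*t), t^2*exp(6*t)/2 - 4*t*exp(6*t)]
  [t*exp(6*t), t^2*exp(6*t)/2 - 2*t*exp(6*t) + exp(6*t), -t^2*exp(6*t)/2 + 3*t*exp(6*t)]
  [t*exp(6*t), t^2*exp(6*t)/2 - 2*t*exp(6*t), -t^2*exp(6*t)/2 + 3*t*exp(6*t) + exp(6*t)]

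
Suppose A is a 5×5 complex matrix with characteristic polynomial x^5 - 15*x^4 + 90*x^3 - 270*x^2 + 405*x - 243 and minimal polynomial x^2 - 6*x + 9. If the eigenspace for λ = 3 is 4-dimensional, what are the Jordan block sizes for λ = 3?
Block sizes for λ = 3: [2, 1, 1, 1]

Step 1 — from the characteristic polynomial, algebraic multiplicity of λ = 3 is 5. From dim ker(A − (3)·I) = 4, there are exactly 4 Jordan blocks for λ = 3.
Step 2 — from the minimal polynomial, the factor (x − 3)^2 tells us the largest block for λ = 3 has size 2.
Step 3 — with total size 5, 4 blocks, and largest block 2, the block sizes (in nonincreasing order) are [2, 1, 1, 1].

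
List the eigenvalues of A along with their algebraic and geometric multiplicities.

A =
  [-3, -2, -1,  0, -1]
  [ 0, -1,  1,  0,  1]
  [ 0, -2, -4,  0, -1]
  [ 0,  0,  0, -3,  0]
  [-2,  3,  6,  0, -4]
λ = -3: alg = 5, geom = 3

Step 1 — factor the characteristic polynomial to read off the algebraic multiplicities:
  χ_A(x) = (x + 3)^5

Step 2 — compute geometric multiplicities via the rank-nullity identity g(λ) = n − rank(A − λI):
  rank(A − (-3)·I) = 2, so dim ker(A − (-3)·I) = n − 2 = 3

Summary:
  λ = -3: algebraic multiplicity = 5, geometric multiplicity = 3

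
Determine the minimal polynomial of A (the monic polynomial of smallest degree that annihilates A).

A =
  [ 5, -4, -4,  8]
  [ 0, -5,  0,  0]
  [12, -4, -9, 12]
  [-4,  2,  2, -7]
x^2 + 8*x + 15

The characteristic polynomial is χ_A(x) = (x + 3)^2*(x + 5)^2, so the eigenvalues are known. The minimal polynomial is
  m_A(x) = Π_λ (x − λ)^{k_λ}
where k_λ is the size of the *largest* Jordan block for λ (equivalently, the smallest k with (A − λI)^k v = 0 for every generalised eigenvector v of λ).

  λ = -5: largest Jordan block has size 1, contributing (x + 5)
  λ = -3: largest Jordan block has size 1, contributing (x + 3)

So m_A(x) = (x + 3)*(x + 5) = x^2 + 8*x + 15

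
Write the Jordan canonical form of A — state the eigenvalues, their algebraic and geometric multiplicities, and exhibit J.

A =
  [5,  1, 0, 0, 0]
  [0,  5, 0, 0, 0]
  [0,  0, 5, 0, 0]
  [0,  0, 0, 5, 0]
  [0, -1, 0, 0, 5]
J_2(5) ⊕ J_1(5) ⊕ J_1(5) ⊕ J_1(5)

The characteristic polynomial is
  det(x·I − A) = x^5 - 25*x^4 + 250*x^3 - 1250*x^2 + 3125*x - 3125 = (x - 5)^5

Eigenvalues and multiplicities (the geometric multiplicity of λ is n − rank(A − λI), which equals the number of Jordan blocks for λ):
  λ = 5: algebraic multiplicity = 5, geometric multiplicity = 4

Determining the block sizes for each eigenvalue:
  λ = 5: 4 blocks summing to 5 forces exactly one block of size 2 and the rest size 1 → block sizes [2, 1, 1, 1]

Assembling the blocks gives a Jordan form
J =
  [5, 1, 0, 0, 0]
  [0, 5, 0, 0, 0]
  [0, 0, 5, 0, 0]
  [0, 0, 0, 5, 0]
  [0, 0, 0, 0, 5]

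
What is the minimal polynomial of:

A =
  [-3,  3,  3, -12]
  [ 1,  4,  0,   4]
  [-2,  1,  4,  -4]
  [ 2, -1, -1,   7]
x^3 - 9*x^2 + 27*x - 27

The characteristic polynomial is χ_A(x) = (x - 3)^4, so the eigenvalues are known. The minimal polynomial is
  m_A(x) = Π_λ (x − λ)^{k_λ}
where k_λ is the size of the *largest* Jordan block for λ (equivalently, the smallest k with (A − λI)^k v = 0 for every generalised eigenvector v of λ).

  λ = 3: largest Jordan block has size 3, contributing (x − 3)^3

So m_A(x) = (x - 3)^3 = x^3 - 9*x^2 + 27*x - 27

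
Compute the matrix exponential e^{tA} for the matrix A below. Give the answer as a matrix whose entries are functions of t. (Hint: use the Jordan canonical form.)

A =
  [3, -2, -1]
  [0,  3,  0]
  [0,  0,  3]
e^{tA} =
  [exp(3*t), -2*t*exp(3*t), -t*exp(3*t)]
  [0, exp(3*t), 0]
  [0, 0, exp(3*t)]

Strategy: write A = P · J · P⁻¹ where J is a Jordan canonical form, so e^{tA} = P · e^{tJ} · P⁻¹, and e^{tJ} can be computed block-by-block.

A has Jordan form
J =
  [3, 1, 0]
  [0, 3, 0]
  [0, 0, 3]
(up to reordering of blocks).

Per-block formulas:
  For a 2×2 Jordan block J_2(3): exp(t · J_2(3)) = e^(3t)·(I + t·N), where N is the 2×2 nilpotent shift.
  For a 1×1 block at λ = 3: exp(t · [3]) = [e^(3t)].

After assembling e^{tJ} and conjugating by P, we get:

e^{tA} =
  [exp(3*t), -2*t*exp(3*t), -t*exp(3*t)]
  [0, exp(3*t), 0]
  [0, 0, exp(3*t)]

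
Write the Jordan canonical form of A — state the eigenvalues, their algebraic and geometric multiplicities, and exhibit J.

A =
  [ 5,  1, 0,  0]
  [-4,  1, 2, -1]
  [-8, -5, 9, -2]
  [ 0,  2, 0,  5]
J_3(5) ⊕ J_1(5)

The characteristic polynomial is
  det(x·I − A) = x^4 - 20*x^3 + 150*x^2 - 500*x + 625 = (x - 5)^4

Eigenvalues and multiplicities (the geometric multiplicity of λ is n − rank(A − λI), which equals the number of Jordan blocks for λ):
  λ = 5: algebraic multiplicity = 4, geometric multiplicity = 2

Determining the block sizes for each eigenvalue:
  λ = 5: with am = 4 and gm = 2, the partition is not yet determined (e.g. several partitions of 4 into 2 parts exist). Let N = A − (5)·I. Computing rank(N^1) = 2, rank(N^2) = 1, rank(N^3) = 0; the number of blocks of size ≥ j is rank(N^{j−1}) − rank(N^j), giving [2, 1, 1]. So we have 1 block(s) of size 3, 1 block(s) of size 1 → block sizes [3, 1]

Assembling the blocks gives a Jordan form
J =
  [5, 1, 0, 0]
  [0, 5, 1, 0]
  [0, 0, 5, 0]
  [0, 0, 0, 5]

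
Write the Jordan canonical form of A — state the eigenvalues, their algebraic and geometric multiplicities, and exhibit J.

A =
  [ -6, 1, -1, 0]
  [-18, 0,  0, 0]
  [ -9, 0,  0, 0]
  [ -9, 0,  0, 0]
J_2(-3) ⊕ J_1(0) ⊕ J_1(0)

The characteristic polynomial is
  det(x·I − A) = x^4 + 6*x^3 + 9*x^2 = x^2*(x + 3)^2

Eigenvalues and multiplicities (the geometric multiplicity of λ is n − rank(A − λI), which equals the number of Jordan blocks for λ):
  λ = -3: algebraic multiplicity = 2, geometric multiplicity = 1
  λ = 0: algebraic multiplicity = 2, geometric multiplicity = 2

Determining the block sizes for each eigenvalue:
  λ = -3: one block (gm = 1), so the single block has size am = 2 → block sizes [2]
  λ = 0: gm = am = 2, so every block has size 1 → block sizes [1, 1]

Assembling the blocks gives a Jordan form
J =
  [-3,  1, 0, 0]
  [ 0, -3, 0, 0]
  [ 0,  0, 0, 0]
  [ 0,  0, 0, 0]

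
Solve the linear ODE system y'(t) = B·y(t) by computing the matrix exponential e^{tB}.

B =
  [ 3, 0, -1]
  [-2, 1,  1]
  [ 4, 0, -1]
e^{tB} =
  [2*t*exp(t) + exp(t), 0, -t*exp(t)]
  [-2*t*exp(t), exp(t), t*exp(t)]
  [4*t*exp(t), 0, -2*t*exp(t) + exp(t)]

Strategy: write B = P · J · P⁻¹ where J is a Jordan canonical form, so e^{tB} = P · e^{tJ} · P⁻¹, and e^{tJ} can be computed block-by-block.

B has Jordan form
J =
  [1, 1, 0]
  [0, 1, 0]
  [0, 0, 1]
(up to reordering of blocks).

Per-block formulas:
  For a 1×1 block at λ = 1: exp(t · [1]) = [e^(1t)].
  For a 2×2 Jordan block J_2(1): exp(t · J_2(1)) = e^(1t)·(I + t·N), where N is the 2×2 nilpotent shift.

After assembling e^{tJ} and conjugating by P, we get:

e^{tB} =
  [2*t*exp(t) + exp(t), 0, -t*exp(t)]
  [-2*t*exp(t), exp(t), t*exp(t)]
  [4*t*exp(t), 0, -2*t*exp(t) + exp(t)]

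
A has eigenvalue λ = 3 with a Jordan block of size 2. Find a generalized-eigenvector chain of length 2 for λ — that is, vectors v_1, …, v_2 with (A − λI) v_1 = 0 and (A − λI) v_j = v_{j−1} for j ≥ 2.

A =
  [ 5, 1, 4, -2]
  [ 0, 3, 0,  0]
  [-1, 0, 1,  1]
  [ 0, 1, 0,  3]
A Jordan chain for λ = 3 of length 2:
v_1 = (2, 0, -1, 0)ᵀ
v_2 = (1, 0, 0, 0)ᵀ

Let N = A − (3)·I. We want v_2 with N^2 v_2 = 0 but N^1 v_2 ≠ 0; then v_{j-1} := N · v_j for j = 2, …, 2.

Pick v_2 = (1, 0, 0, 0)ᵀ.
Then v_1 = N · v_2 = (2, 0, -1, 0)ᵀ.

Sanity check: (A − (3)·I) v_1 = (0, 0, 0, 0)ᵀ = 0. ✓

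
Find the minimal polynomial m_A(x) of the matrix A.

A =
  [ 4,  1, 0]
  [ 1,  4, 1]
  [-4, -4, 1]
x^3 - 9*x^2 + 27*x - 27

The characteristic polynomial is χ_A(x) = (x - 3)^3, so the eigenvalues are known. The minimal polynomial is
  m_A(x) = Π_λ (x − λ)^{k_λ}
where k_λ is the size of the *largest* Jordan block for λ (equivalently, the smallest k with (A − λI)^k v = 0 for every generalised eigenvector v of λ).

  λ = 3: largest Jordan block has size 3, contributing (x − 3)^3

So m_A(x) = (x - 3)^3 = x^3 - 9*x^2 + 27*x - 27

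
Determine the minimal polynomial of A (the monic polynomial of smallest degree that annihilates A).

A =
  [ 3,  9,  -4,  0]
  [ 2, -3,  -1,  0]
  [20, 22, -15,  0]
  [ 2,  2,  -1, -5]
x^3 + 15*x^2 + 75*x + 125

The characteristic polynomial is χ_A(x) = (x + 5)^4, so the eigenvalues are known. The minimal polynomial is
  m_A(x) = Π_λ (x − λ)^{k_λ}
where k_λ is the size of the *largest* Jordan block for λ (equivalently, the smallest k with (A − λI)^k v = 0 for every generalised eigenvector v of λ).

  λ = -5: largest Jordan block has size 3, contributing (x + 5)^3

So m_A(x) = (x + 5)^3 = x^3 + 15*x^2 + 75*x + 125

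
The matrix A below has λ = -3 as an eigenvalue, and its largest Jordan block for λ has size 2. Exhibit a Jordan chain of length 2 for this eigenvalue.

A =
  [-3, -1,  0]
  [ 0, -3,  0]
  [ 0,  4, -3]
A Jordan chain for λ = -3 of length 2:
v_1 = (-1, 0, 4)ᵀ
v_2 = (0, 1, 0)ᵀ

Let N = A − (-3)·I. We want v_2 with N^2 v_2 = 0 but N^1 v_2 ≠ 0; then v_{j-1} := N · v_j for j = 2, …, 2.

Pick v_2 = (0, 1, 0)ᵀ.
Then v_1 = N · v_2 = (-1, 0, 4)ᵀ.

Sanity check: (A − (-3)·I) v_1 = (0, 0, 0)ᵀ = 0. ✓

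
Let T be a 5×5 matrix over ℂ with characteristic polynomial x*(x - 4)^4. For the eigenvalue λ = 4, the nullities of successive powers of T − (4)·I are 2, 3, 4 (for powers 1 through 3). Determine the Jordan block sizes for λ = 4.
Block sizes for λ = 4: [3, 1]

From the dimensions of kernels of powers, the number of Jordan blocks of size at least j is d_j − d_{j−1} where d_j = dim ker(N^j) (with d_0 = 0). Computing the differences gives [2, 1, 1].
The number of blocks of size exactly k is (#blocks of size ≥ k) − (#blocks of size ≥ k + 1), so the partition is: 1 block(s) of size 1, 1 block(s) of size 3.
In nonincreasing order the block sizes are [3, 1].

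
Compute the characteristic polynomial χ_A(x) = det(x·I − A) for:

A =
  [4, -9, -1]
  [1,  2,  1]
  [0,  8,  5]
x^3 - 11*x^2 + 39*x - 45

Expanding det(x·I − A) (e.g. by cofactor expansion or by noting that A is similar to its Jordan form J, which has the same characteristic polynomial as A) gives
  χ_A(x) = x^3 - 11*x^2 + 39*x - 45
which factors as (x - 5)*(x - 3)^2. The eigenvalues (with algebraic multiplicities) are λ = 3 with multiplicity 2, λ = 5 with multiplicity 1.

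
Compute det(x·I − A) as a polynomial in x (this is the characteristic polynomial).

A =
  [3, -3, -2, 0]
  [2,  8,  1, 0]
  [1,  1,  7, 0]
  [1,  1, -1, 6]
x^4 - 24*x^3 + 216*x^2 - 864*x + 1296

Expanding det(x·I − A) (e.g. by cofactor expansion or by noting that A is similar to its Jordan form J, which has the same characteristic polynomial as A) gives
  χ_A(x) = x^4 - 24*x^3 + 216*x^2 - 864*x + 1296
which factors as (x - 6)^4. The eigenvalues (with algebraic multiplicities) are λ = 6 with multiplicity 4.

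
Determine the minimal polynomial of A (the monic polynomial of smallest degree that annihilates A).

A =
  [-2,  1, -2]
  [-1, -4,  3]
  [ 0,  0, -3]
x^3 + 9*x^2 + 27*x + 27

The characteristic polynomial is χ_A(x) = (x + 3)^3, so the eigenvalues are known. The minimal polynomial is
  m_A(x) = Π_λ (x − λ)^{k_λ}
where k_λ is the size of the *largest* Jordan block for λ (equivalently, the smallest k with (A − λI)^k v = 0 for every generalised eigenvector v of λ).

  λ = -3: largest Jordan block has size 3, contributing (x + 3)^3

So m_A(x) = (x + 3)^3 = x^3 + 9*x^2 + 27*x + 27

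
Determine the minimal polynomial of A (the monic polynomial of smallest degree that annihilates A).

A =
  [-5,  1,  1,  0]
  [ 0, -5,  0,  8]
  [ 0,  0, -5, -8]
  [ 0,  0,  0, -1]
x^3 + 11*x^2 + 35*x + 25

The characteristic polynomial is χ_A(x) = (x + 1)*(x + 5)^3, so the eigenvalues are known. The minimal polynomial is
  m_A(x) = Π_λ (x − λ)^{k_λ}
where k_λ is the size of the *largest* Jordan block for λ (equivalently, the smallest k with (A − λI)^k v = 0 for every generalised eigenvector v of λ).

  λ = -5: largest Jordan block has size 2, contributing (x + 5)^2
  λ = -1: largest Jordan block has size 1, contributing (x + 1)

So m_A(x) = (x + 1)*(x + 5)^2 = x^3 + 11*x^2 + 35*x + 25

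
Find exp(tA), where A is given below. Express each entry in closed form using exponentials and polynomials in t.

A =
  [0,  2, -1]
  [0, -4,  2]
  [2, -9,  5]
e^{tA} =
  [2*t - 2*exp(t) + 3, t + exp(t) - 1, 1 - exp(t)]
  [-4*t + 4*exp(t) - 4, -2*t - 2*exp(t) + 3, 2*exp(t) - 2]
  [-8*t + 10*exp(t) - 10, -4*t - 5*exp(t) + 5, 5*exp(t) - 4]

Strategy: write A = P · J · P⁻¹ where J is a Jordan canonical form, so e^{tA} = P · e^{tJ} · P⁻¹, and e^{tJ} can be computed block-by-block.

A has Jordan form
J =
  [0, 1, 0]
  [0, 0, 0]
  [0, 0, 1]
(up to reordering of blocks).

Per-block formulas:
  For a 2×2 Jordan block J_2(0): exp(t · J_2(0)) = e^(0t)·(I + t·N), where N is the 2×2 nilpotent shift.
  For a 1×1 block at λ = 1: exp(t · [1]) = [e^(1t)].

After assembling e^{tJ} and conjugating by P, we get:

e^{tA} =
  [2*t - 2*exp(t) + 3, t + exp(t) - 1, 1 - exp(t)]
  [-4*t + 4*exp(t) - 4, -2*t - 2*exp(t) + 3, 2*exp(t) - 2]
  [-8*t + 10*exp(t) - 10, -4*t - 5*exp(t) + 5, 5*exp(t) - 4]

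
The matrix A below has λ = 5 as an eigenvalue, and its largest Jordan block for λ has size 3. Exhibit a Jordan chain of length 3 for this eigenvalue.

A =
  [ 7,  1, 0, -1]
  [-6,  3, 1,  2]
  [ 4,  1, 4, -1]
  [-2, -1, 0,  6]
A Jordan chain for λ = 5 of length 3:
v_1 = (1, -3, 2, -1)ᵀ
v_2 = (1, -2, 1, -1)ᵀ
v_3 = (0, 1, 0, 0)ᵀ

Let N = A − (5)·I. We want v_3 with N^3 v_3 = 0 but N^2 v_3 ≠ 0; then v_{j-1} := N · v_j for j = 3, …, 2.

Pick v_3 = (0, 1, 0, 0)ᵀ.
Then v_2 = N · v_3 = (1, -2, 1, -1)ᵀ.
Then v_1 = N · v_2 = (1, -3, 2, -1)ᵀ.

Sanity check: (A − (5)·I) v_1 = (0, 0, 0, 0)ᵀ = 0. ✓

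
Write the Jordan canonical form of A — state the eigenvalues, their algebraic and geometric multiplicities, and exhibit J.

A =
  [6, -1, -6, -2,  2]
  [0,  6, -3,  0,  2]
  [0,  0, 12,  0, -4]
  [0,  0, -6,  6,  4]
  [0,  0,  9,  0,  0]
J_3(6) ⊕ J_1(6) ⊕ J_1(6)

The characteristic polynomial is
  det(x·I − A) = x^5 - 30*x^4 + 360*x^3 - 2160*x^2 + 6480*x - 7776 = (x - 6)^5

Eigenvalues and multiplicities (the geometric multiplicity of λ is n − rank(A − λI), which equals the number of Jordan blocks for λ):
  λ = 6: algebraic multiplicity = 5, geometric multiplicity = 3

Determining the block sizes for each eigenvalue:
  λ = 6: with am = 5 and gm = 3, the partition is not yet determined (e.g. several partitions of 5 into 3 parts exist). Let N = A − (6)·I. Computing rank(N^1) = 2, rank(N^2) = 1, rank(N^3) = 0; the number of blocks of size ≥ j is rank(N^{j−1}) − rank(N^j), giving [3, 1, 1]. So we have 1 block(s) of size 3, 2 block(s) of size 1 → block sizes [3, 1, 1]

Assembling the blocks gives a Jordan form
J =
  [6, 1, 0, 0, 0]
  [0, 6, 1, 0, 0]
  [0, 0, 6, 0, 0]
  [0, 0, 0, 6, 0]
  [0, 0, 0, 0, 6]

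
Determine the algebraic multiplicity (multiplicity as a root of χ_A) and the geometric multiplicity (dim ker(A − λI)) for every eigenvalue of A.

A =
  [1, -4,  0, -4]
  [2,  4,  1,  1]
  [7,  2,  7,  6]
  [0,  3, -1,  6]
λ = 3: alg = 1, geom = 1; λ = 5: alg = 3, geom = 1

Step 1 — factor the characteristic polynomial to read off the algebraic multiplicities:
  χ_A(x) = (x - 5)^3*(x - 3)

Step 2 — compute geometric multiplicities via the rank-nullity identity g(λ) = n − rank(A − λI):
  rank(A − (3)·I) = 3, so dim ker(A − (3)·I) = n − 3 = 1
  rank(A − (5)·I) = 3, so dim ker(A − (5)·I) = n − 3 = 1

Summary:
  λ = 3: algebraic multiplicity = 1, geometric multiplicity = 1
  λ = 5: algebraic multiplicity = 3, geometric multiplicity = 1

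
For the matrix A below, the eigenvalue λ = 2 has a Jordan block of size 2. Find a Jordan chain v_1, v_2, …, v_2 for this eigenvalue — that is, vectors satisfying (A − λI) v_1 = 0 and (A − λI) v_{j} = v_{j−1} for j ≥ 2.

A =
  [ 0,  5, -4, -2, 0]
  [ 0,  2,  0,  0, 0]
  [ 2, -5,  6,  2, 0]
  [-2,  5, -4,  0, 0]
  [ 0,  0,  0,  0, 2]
A Jordan chain for λ = 2 of length 2:
v_1 = (-2, 0, 2, -2, 0)ᵀ
v_2 = (1, 0, 0, 0, 0)ᵀ

Let N = A − (2)·I. We want v_2 with N^2 v_2 = 0 but N^1 v_2 ≠ 0; then v_{j-1} := N · v_j for j = 2, …, 2.

Pick v_2 = (1, 0, 0, 0, 0)ᵀ.
Then v_1 = N · v_2 = (-2, 0, 2, -2, 0)ᵀ.

Sanity check: (A − (2)·I) v_1 = (0, 0, 0, 0, 0)ᵀ = 0. ✓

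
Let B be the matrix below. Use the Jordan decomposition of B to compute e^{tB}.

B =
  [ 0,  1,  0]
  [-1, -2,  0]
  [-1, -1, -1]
e^{tB} =
  [t*exp(-t) + exp(-t), t*exp(-t), 0]
  [-t*exp(-t), -t*exp(-t) + exp(-t), 0]
  [-t*exp(-t), -t*exp(-t), exp(-t)]

Strategy: write B = P · J · P⁻¹ where J is a Jordan canonical form, so e^{tB} = P · e^{tJ} · P⁻¹, and e^{tJ} can be computed block-by-block.

B has Jordan form
J =
  [-1,  1,  0]
  [ 0, -1,  0]
  [ 0,  0, -1]
(up to reordering of blocks).

Per-block formulas:
  For a 2×2 Jordan block J_2(-1): exp(t · J_2(-1)) = e^(-1t)·(I + t·N), where N is the 2×2 nilpotent shift.
  For a 1×1 block at λ = -1: exp(t · [-1]) = [e^(-1t)].

After assembling e^{tJ} and conjugating by P, we get:

e^{tB} =
  [t*exp(-t) + exp(-t), t*exp(-t), 0]
  [-t*exp(-t), -t*exp(-t) + exp(-t), 0]
  [-t*exp(-t), -t*exp(-t), exp(-t)]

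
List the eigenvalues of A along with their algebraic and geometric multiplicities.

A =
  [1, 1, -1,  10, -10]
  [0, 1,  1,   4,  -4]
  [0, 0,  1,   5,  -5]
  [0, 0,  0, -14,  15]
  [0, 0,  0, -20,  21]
λ = 1: alg = 4, geom = 2; λ = 6: alg = 1, geom = 1

Step 1 — factor the characteristic polynomial to read off the algebraic multiplicities:
  χ_A(x) = (x - 6)*(x - 1)^4

Step 2 — compute geometric multiplicities via the rank-nullity identity g(λ) = n − rank(A − λI):
  rank(A − (1)·I) = 3, so dim ker(A − (1)·I) = n − 3 = 2
  rank(A − (6)·I) = 4, so dim ker(A − (6)·I) = n − 4 = 1

Summary:
  λ = 1: algebraic multiplicity = 4, geometric multiplicity = 2
  λ = 6: algebraic multiplicity = 1, geometric multiplicity = 1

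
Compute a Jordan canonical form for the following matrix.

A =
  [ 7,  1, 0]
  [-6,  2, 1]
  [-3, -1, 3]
J_3(4)

The characteristic polynomial is
  det(x·I − A) = x^3 - 12*x^2 + 48*x - 64 = (x - 4)^3

Eigenvalues and multiplicities (the geometric multiplicity of λ is n − rank(A − λI), which equals the number of Jordan blocks for λ):
  λ = 4: algebraic multiplicity = 3, geometric multiplicity = 1

Determining the block sizes for each eigenvalue:
  λ = 4: one block (gm = 1), so the single block has size am = 3 → block sizes [3]

Assembling the blocks gives a Jordan form
J =
  [4, 1, 0]
  [0, 4, 1]
  [0, 0, 4]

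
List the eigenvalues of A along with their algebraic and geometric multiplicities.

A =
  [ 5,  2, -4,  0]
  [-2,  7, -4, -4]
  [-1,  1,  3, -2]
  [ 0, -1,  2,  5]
λ = 5: alg = 4, geom = 2

Step 1 — factor the characteristic polynomial to read off the algebraic multiplicities:
  χ_A(x) = (x - 5)^4

Step 2 — compute geometric multiplicities via the rank-nullity identity g(λ) = n − rank(A − λI):
  rank(A − (5)·I) = 2, so dim ker(A − (5)·I) = n − 2 = 2

Summary:
  λ = 5: algebraic multiplicity = 4, geometric multiplicity = 2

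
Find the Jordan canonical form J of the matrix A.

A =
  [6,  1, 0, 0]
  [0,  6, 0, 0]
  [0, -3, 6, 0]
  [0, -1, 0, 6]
J_2(6) ⊕ J_1(6) ⊕ J_1(6)

The characteristic polynomial is
  det(x·I − A) = x^4 - 24*x^3 + 216*x^2 - 864*x + 1296 = (x - 6)^4

Eigenvalues and multiplicities (the geometric multiplicity of λ is n − rank(A − λI), which equals the number of Jordan blocks for λ):
  λ = 6: algebraic multiplicity = 4, geometric multiplicity = 3

Determining the block sizes for each eigenvalue:
  λ = 6: 3 blocks summing to 4 forces exactly one block of size 2 and the rest size 1 → block sizes [2, 1, 1]

Assembling the blocks gives a Jordan form
J =
  [6, 1, 0, 0]
  [0, 6, 0, 0]
  [0, 0, 6, 0]
  [0, 0, 0, 6]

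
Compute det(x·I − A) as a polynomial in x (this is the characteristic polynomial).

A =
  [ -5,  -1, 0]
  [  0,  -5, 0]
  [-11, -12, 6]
x^3 + 4*x^2 - 35*x - 150

Expanding det(x·I − A) (e.g. by cofactor expansion or by noting that A is similar to its Jordan form J, which has the same characteristic polynomial as A) gives
  χ_A(x) = x^3 + 4*x^2 - 35*x - 150
which factors as (x - 6)*(x + 5)^2. The eigenvalues (with algebraic multiplicities) are λ = -5 with multiplicity 2, λ = 6 with multiplicity 1.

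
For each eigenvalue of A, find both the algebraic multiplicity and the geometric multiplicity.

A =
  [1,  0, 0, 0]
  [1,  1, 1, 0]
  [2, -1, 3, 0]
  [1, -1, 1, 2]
λ = 1: alg = 1, geom = 1; λ = 2: alg = 3, geom = 2

Step 1 — factor the characteristic polynomial to read off the algebraic multiplicities:
  χ_A(x) = (x - 2)^3*(x - 1)

Step 2 — compute geometric multiplicities via the rank-nullity identity g(λ) = n − rank(A − λI):
  rank(A − (1)·I) = 3, so dim ker(A − (1)·I) = n − 3 = 1
  rank(A − (2)·I) = 2, so dim ker(A − (2)·I) = n − 2 = 2

Summary:
  λ = 1: algebraic multiplicity = 1, geometric multiplicity = 1
  λ = 2: algebraic multiplicity = 3, geometric multiplicity = 2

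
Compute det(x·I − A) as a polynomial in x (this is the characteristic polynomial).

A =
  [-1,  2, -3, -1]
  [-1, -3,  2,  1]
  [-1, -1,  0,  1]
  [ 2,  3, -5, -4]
x^4 + 8*x^3 + 24*x^2 + 32*x + 16

Expanding det(x·I − A) (e.g. by cofactor expansion or by noting that A is similar to its Jordan form J, which has the same characteristic polynomial as A) gives
  χ_A(x) = x^4 + 8*x^3 + 24*x^2 + 32*x + 16
which factors as (x + 2)^4. The eigenvalues (with algebraic multiplicities) are λ = -2 with multiplicity 4.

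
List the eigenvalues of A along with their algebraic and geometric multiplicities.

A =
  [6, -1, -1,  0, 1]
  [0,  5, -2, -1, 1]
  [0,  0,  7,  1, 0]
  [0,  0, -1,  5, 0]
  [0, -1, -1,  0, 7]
λ = 6: alg = 5, geom = 3

Step 1 — factor the characteristic polynomial to read off the algebraic multiplicities:
  χ_A(x) = (x - 6)^5

Step 2 — compute geometric multiplicities via the rank-nullity identity g(λ) = n − rank(A − λI):
  rank(A − (6)·I) = 2, so dim ker(A − (6)·I) = n − 2 = 3

Summary:
  λ = 6: algebraic multiplicity = 5, geometric multiplicity = 3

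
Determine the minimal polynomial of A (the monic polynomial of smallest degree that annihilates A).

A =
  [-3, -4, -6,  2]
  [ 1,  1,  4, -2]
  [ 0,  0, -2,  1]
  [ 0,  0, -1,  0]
x^2 + 2*x + 1

The characteristic polynomial is χ_A(x) = (x + 1)^4, so the eigenvalues are known. The minimal polynomial is
  m_A(x) = Π_λ (x − λ)^{k_λ}
where k_λ is the size of the *largest* Jordan block for λ (equivalently, the smallest k with (A − λI)^k v = 0 for every generalised eigenvector v of λ).

  λ = -1: largest Jordan block has size 2, contributing (x + 1)^2

So m_A(x) = (x + 1)^2 = x^2 + 2*x + 1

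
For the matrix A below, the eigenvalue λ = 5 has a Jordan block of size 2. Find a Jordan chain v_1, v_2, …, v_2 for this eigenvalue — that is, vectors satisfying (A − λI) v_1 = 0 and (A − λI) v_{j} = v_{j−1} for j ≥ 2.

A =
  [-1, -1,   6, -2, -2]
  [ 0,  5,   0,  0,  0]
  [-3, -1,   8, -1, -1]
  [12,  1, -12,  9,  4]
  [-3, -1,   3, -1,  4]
A Jordan chain for λ = 5 of length 2:
v_1 = (-6, 0, -3, 12, -3)ᵀ
v_2 = (1, 0, 0, 0, 0)ᵀ

Let N = A − (5)·I. We want v_2 with N^2 v_2 = 0 but N^1 v_2 ≠ 0; then v_{j-1} := N · v_j for j = 2, …, 2.

Pick v_2 = (1, 0, 0, 0, 0)ᵀ.
Then v_1 = N · v_2 = (-6, 0, -3, 12, -3)ᵀ.

Sanity check: (A − (5)·I) v_1 = (0, 0, 0, 0, 0)ᵀ = 0. ✓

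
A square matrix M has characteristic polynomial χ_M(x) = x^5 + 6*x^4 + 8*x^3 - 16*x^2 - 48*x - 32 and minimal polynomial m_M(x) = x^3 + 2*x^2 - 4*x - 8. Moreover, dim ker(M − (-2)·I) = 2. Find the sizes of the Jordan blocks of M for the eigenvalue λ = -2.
Block sizes for λ = -2: [2, 2]

Step 1 — from the characteristic polynomial, algebraic multiplicity of λ = -2 is 4. From dim ker(M − (-2)·I) = 2, there are exactly 2 Jordan blocks for λ = -2.
Step 2 — from the minimal polynomial, the factor (x + 2)^2 tells us the largest block for λ = -2 has size 2.
Step 3 — with total size 4, 2 blocks, and largest block 2, the block sizes (in nonincreasing order) are [2, 2].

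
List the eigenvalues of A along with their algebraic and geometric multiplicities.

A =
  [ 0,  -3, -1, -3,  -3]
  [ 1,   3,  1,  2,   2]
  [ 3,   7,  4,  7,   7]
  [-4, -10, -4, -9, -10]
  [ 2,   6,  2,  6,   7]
λ = 1: alg = 5, geom = 3

Step 1 — factor the characteristic polynomial to read off the algebraic multiplicities:
  χ_A(x) = (x - 1)^5

Step 2 — compute geometric multiplicities via the rank-nullity identity g(λ) = n − rank(A − λI):
  rank(A − (1)·I) = 2, so dim ker(A − (1)·I) = n − 2 = 3

Summary:
  λ = 1: algebraic multiplicity = 5, geometric multiplicity = 3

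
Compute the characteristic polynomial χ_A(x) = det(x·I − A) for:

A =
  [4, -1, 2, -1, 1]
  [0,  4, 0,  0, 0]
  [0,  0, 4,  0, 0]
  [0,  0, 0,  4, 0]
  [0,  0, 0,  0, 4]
x^5 - 20*x^4 + 160*x^3 - 640*x^2 + 1280*x - 1024

Expanding det(x·I − A) (e.g. by cofactor expansion or by noting that A is similar to its Jordan form J, which has the same characteristic polynomial as A) gives
  χ_A(x) = x^5 - 20*x^4 + 160*x^3 - 640*x^2 + 1280*x - 1024
which factors as (x - 4)^5. The eigenvalues (with algebraic multiplicities) are λ = 4 with multiplicity 5.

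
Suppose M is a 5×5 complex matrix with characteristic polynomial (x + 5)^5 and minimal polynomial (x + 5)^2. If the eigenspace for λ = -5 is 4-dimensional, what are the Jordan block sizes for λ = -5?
Block sizes for λ = -5: [2, 1, 1, 1]

Step 1 — from the characteristic polynomial, algebraic multiplicity of λ = -5 is 5. From dim ker(M − (-5)·I) = 4, there are exactly 4 Jordan blocks for λ = -5.
Step 2 — from the minimal polynomial, the factor (x + 5)^2 tells us the largest block for λ = -5 has size 2.
Step 3 — with total size 5, 4 blocks, and largest block 2, the block sizes (in nonincreasing order) are [2, 1, 1, 1].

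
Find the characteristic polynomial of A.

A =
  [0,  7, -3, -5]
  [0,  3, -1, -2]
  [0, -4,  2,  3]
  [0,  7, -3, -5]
x^4

Expanding det(x·I − A) (e.g. by cofactor expansion or by noting that A is similar to its Jordan form J, which has the same characteristic polynomial as A) gives
  χ_A(x) = x^4
which factors as x^4. The eigenvalues (with algebraic multiplicities) are λ = 0 with multiplicity 4.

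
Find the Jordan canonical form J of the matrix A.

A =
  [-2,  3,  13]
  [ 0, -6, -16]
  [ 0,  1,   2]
J_3(-2)

The characteristic polynomial is
  det(x·I − A) = x^3 + 6*x^2 + 12*x + 8 = (x + 2)^3

Eigenvalues and multiplicities (the geometric multiplicity of λ is n − rank(A − λI), which equals the number of Jordan blocks for λ):
  λ = -2: algebraic multiplicity = 3, geometric multiplicity = 1

Determining the block sizes for each eigenvalue:
  λ = -2: one block (gm = 1), so the single block has size am = 3 → block sizes [3]

Assembling the blocks gives a Jordan form
J =
  [-2,  1,  0]
  [ 0, -2,  1]
  [ 0,  0, -2]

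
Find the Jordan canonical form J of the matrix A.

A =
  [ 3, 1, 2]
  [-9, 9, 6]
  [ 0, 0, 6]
J_2(6) ⊕ J_1(6)

The characteristic polynomial is
  det(x·I − A) = x^3 - 18*x^2 + 108*x - 216 = (x - 6)^3

Eigenvalues and multiplicities (the geometric multiplicity of λ is n − rank(A − λI), which equals the number of Jordan blocks for λ):
  λ = 6: algebraic multiplicity = 3, geometric multiplicity = 2

Determining the block sizes for each eigenvalue:
  λ = 6: 2 blocks summing to 3 forces exactly one block of size 2 and the rest size 1 → block sizes [2, 1]

Assembling the blocks gives a Jordan form
J =
  [6, 1, 0]
  [0, 6, 0]
  [0, 0, 6]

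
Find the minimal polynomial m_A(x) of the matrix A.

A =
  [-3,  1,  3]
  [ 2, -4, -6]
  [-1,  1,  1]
x^2 + 4*x + 4

The characteristic polynomial is χ_A(x) = (x + 2)^3, so the eigenvalues are known. The minimal polynomial is
  m_A(x) = Π_λ (x − λ)^{k_λ}
where k_λ is the size of the *largest* Jordan block for λ (equivalently, the smallest k with (A − λI)^k v = 0 for every generalised eigenvector v of λ).

  λ = -2: largest Jordan block has size 2, contributing (x + 2)^2

So m_A(x) = (x + 2)^2 = x^2 + 4*x + 4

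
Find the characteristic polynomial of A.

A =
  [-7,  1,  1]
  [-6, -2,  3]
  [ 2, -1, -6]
x^3 + 15*x^2 + 75*x + 125

Expanding det(x·I − A) (e.g. by cofactor expansion or by noting that A is similar to its Jordan form J, which has the same characteristic polynomial as A) gives
  χ_A(x) = x^3 + 15*x^2 + 75*x + 125
which factors as (x + 5)^3. The eigenvalues (with algebraic multiplicities) are λ = -5 with multiplicity 3.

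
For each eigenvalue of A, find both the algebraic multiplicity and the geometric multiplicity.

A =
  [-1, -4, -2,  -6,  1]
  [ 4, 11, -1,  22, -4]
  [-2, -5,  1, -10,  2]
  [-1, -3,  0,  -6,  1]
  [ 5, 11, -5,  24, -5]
λ = 0: alg = 5, geom = 2

Step 1 — factor the characteristic polynomial to read off the algebraic multiplicities:
  χ_A(x) = x^5

Step 2 — compute geometric multiplicities via the rank-nullity identity g(λ) = n − rank(A − λI):
  rank(A − (0)·I) = 3, so dim ker(A − (0)·I) = n − 3 = 2

Summary:
  λ = 0: algebraic multiplicity = 5, geometric multiplicity = 2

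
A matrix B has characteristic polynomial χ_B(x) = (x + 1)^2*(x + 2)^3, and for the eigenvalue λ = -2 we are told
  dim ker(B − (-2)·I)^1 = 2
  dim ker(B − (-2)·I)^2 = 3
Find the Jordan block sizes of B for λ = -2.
Block sizes for λ = -2: [2, 1]

From the dimensions of kernels of powers, the number of Jordan blocks of size at least j is d_j − d_{j−1} where d_j = dim ker(N^j) (with d_0 = 0). Computing the differences gives [2, 1].
The number of blocks of size exactly k is (#blocks of size ≥ k) − (#blocks of size ≥ k + 1), so the partition is: 1 block(s) of size 1, 1 block(s) of size 2.
In nonincreasing order the block sizes are [2, 1].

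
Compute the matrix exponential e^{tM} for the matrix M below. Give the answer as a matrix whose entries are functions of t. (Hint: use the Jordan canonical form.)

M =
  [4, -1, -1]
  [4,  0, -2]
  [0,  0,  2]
e^{tM} =
  [2*t*exp(2*t) + exp(2*t), -t*exp(2*t), -t*exp(2*t)]
  [4*t*exp(2*t), -2*t*exp(2*t) + exp(2*t), -2*t*exp(2*t)]
  [0, 0, exp(2*t)]

Strategy: write M = P · J · P⁻¹ where J is a Jordan canonical form, so e^{tM} = P · e^{tJ} · P⁻¹, and e^{tJ} can be computed block-by-block.

M has Jordan form
J =
  [2, 1, 0]
  [0, 2, 0]
  [0, 0, 2]
(up to reordering of blocks).

Per-block formulas:
  For a 2×2 Jordan block J_2(2): exp(t · J_2(2)) = e^(2t)·(I + t·N), where N is the 2×2 nilpotent shift.
  For a 1×1 block at λ = 2: exp(t · [2]) = [e^(2t)].

After assembling e^{tJ} and conjugating by P, we get:

e^{tM} =
  [2*t*exp(2*t) + exp(2*t), -t*exp(2*t), -t*exp(2*t)]
  [4*t*exp(2*t), -2*t*exp(2*t) + exp(2*t), -2*t*exp(2*t)]
  [0, 0, exp(2*t)]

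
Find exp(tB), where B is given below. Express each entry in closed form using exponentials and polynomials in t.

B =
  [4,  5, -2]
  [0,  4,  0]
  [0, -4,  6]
e^{tB} =
  [exp(4*t), t*exp(4*t) + 2*exp(6*t) - 2*exp(4*t), -exp(6*t) + exp(4*t)]
  [0, exp(4*t), 0]
  [0, -2*exp(6*t) + 2*exp(4*t), exp(6*t)]

Strategy: write B = P · J · P⁻¹ where J is a Jordan canonical form, so e^{tB} = P · e^{tJ} · P⁻¹, and e^{tJ} can be computed block-by-block.

B has Jordan form
J =
  [4, 1, 0]
  [0, 4, 0]
  [0, 0, 6]
(up to reordering of blocks).

Per-block formulas:
  For a 1×1 block at λ = 6: exp(t · [6]) = [e^(6t)].
  For a 2×2 Jordan block J_2(4): exp(t · J_2(4)) = e^(4t)·(I + t·N), where N is the 2×2 nilpotent shift.

After assembling e^{tJ} and conjugating by P, we get:

e^{tB} =
  [exp(4*t), t*exp(4*t) + 2*exp(6*t) - 2*exp(4*t), -exp(6*t) + exp(4*t)]
  [0, exp(4*t), 0]
  [0, -2*exp(6*t) + 2*exp(4*t), exp(6*t)]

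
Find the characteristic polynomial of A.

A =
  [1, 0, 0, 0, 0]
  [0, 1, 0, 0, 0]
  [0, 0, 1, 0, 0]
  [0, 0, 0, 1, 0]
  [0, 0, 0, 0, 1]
x^5 - 5*x^4 + 10*x^3 - 10*x^2 + 5*x - 1

Expanding det(x·I − A) (e.g. by cofactor expansion or by noting that A is similar to its Jordan form J, which has the same characteristic polynomial as A) gives
  χ_A(x) = x^5 - 5*x^4 + 10*x^3 - 10*x^2 + 5*x - 1
which factors as (x - 1)^5. The eigenvalues (with algebraic multiplicities) are λ = 1 with multiplicity 5.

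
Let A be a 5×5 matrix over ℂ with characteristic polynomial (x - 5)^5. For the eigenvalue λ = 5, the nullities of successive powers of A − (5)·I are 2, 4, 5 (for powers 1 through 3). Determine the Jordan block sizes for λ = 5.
Block sizes for λ = 5: [3, 2]

From the dimensions of kernels of powers, the number of Jordan blocks of size at least j is d_j − d_{j−1} where d_j = dim ker(N^j) (with d_0 = 0). Computing the differences gives [2, 2, 1].
The number of blocks of size exactly k is (#blocks of size ≥ k) − (#blocks of size ≥ k + 1), so the partition is: 1 block(s) of size 2, 1 block(s) of size 3.
In nonincreasing order the block sizes are [3, 2].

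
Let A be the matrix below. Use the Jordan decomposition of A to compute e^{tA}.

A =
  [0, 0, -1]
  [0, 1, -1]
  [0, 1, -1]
e^{tA} =
  [1, -t^2/2, t^2/2 - t]
  [0, t + 1, -t]
  [0, t, 1 - t]

Strategy: write A = P · J · P⁻¹ where J is a Jordan canonical form, so e^{tA} = P · e^{tJ} · P⁻¹, and e^{tJ} can be computed block-by-block.

A has Jordan form
J =
  [0, 1, 0]
  [0, 0, 1]
  [0, 0, 0]
(up to reordering of blocks).

Per-block formulas:
  For a 3×3 Jordan block J_3(0): exp(t · J_3(0)) = e^(0t)·(I + t·N + (t^2/2)·N^2), where N is the 3×3 nilpotent shift.

After assembling e^{tJ} and conjugating by P, we get:

e^{tA} =
  [1, -t^2/2, t^2/2 - t]
  [0, t + 1, -t]
  [0, t, 1 - t]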